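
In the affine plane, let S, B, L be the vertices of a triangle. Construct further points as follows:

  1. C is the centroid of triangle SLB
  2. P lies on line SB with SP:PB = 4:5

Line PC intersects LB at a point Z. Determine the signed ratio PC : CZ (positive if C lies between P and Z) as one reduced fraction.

PC:CZ = 2/3

Assign S = (0, 0), B = (1, 0), L = (0, 1) — the answer is frame-independent, so this choice is without loss of generality.
1. C is the centroid of triangle SLB ⇒ C = (1/3, 1/3)
2. P lies on line SB with SP:PB = 4:5 ⇒ P = (4/9, 0)
line PC meets LB at Z = (1/6, 5/6)
C = P + t·(Z−P) with t = 2/5, so PC:CZ = 2/5:3/5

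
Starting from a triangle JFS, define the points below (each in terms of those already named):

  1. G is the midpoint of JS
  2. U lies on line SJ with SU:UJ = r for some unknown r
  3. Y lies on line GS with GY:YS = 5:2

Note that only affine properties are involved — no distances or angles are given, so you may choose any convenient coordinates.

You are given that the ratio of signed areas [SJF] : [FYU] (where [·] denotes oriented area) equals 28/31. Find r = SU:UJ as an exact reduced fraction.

Work in coordinates with J = (0, 0), F = (1, 0), S = (0, 1).
1. G is the midpoint of JS ⇒ G = (0, 1/2)
2. With SU:UJ = r, write λ = r/(r+1) so U = S + λ·(J−S); U is affine-linear in λ
3. Y lies on line GS with GY:YS = 5:2 ⇒ Y = (0, 6/7)
Every point depending on U is an affine combination of U and λ-independent points, so each such coordinate is linear in λ; the λ² term in each signed area is a multiple of (J−S)×(J−S) = 0, so 2·[SJF] and 2·[FYU] are each linear in λ. Evaluating at λ=0 and λ=1:
  2·[SJF] = 1,   2·[FYU] = λ − 1/7
So [SJF]:[FYU] = (1) / (λ − 1/7). Setting this equal to 28/31:
  1 = 28/31·(λ − 1/7)  ⇒  λ = 5/4
Then r = λ/(1−λ) = (5/4)/(-1/4) = -5. Check: with r = -5, U = (0, -1/4) and [SJF]:[FYU] = 28/31 as required.

r = -5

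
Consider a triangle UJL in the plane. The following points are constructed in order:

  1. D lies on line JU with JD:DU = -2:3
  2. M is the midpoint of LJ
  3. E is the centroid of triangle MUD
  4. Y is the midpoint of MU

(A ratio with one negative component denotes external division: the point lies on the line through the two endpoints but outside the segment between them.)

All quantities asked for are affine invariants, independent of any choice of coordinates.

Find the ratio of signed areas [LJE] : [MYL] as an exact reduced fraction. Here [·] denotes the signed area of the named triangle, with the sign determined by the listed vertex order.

[LJE]:[MYL] = -4/3

Set U = (0, 0), J = (1, 0), L = (0, 1); any affine frame gives the same invariant.
1. D lies on line JU with JD:DU = -2:3 ⇒ D = (3, 0)
2. M is the midpoint of LJ ⇒ M = (1/2, 1/2)
3. E is the centroid of triangle MUD ⇒ E = (7/6, 1/6)
4. Y is the midpoint of MU ⇒ Y = (1/4, 1/4)
2·[LJE] = 1/3, 2·[MYL] = -1/4
[LJE]:[MYL] = 1/3:-1/4 = -4/3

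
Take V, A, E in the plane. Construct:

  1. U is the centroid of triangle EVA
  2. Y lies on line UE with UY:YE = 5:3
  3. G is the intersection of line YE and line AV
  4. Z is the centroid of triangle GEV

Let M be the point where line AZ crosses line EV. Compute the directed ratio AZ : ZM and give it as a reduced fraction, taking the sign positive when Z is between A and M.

AZ:ZM = 5

Assign V = (0, 0), A = (1, 0), E = (0, 1) — the answer is frame-independent, so this choice is without loss of generality.
1. U is the centroid of triangle EVA ⇒ U = (1/3, 1/3)
2. Y lies on line UE with UY:YE = 5:3 ⇒ Y = (1/8, 3/4)
3. G is the intersection of line YE and line AV ⇒ G = (1/2, 0)
4. Z is the centroid of triangle GEV ⇒ Z = (1/6, 1/3)
line AZ meets EV at M = (0, 2/5)
Z = A + t·(M−A) with t = 5/6, so AZ:ZM = 5/6:1/6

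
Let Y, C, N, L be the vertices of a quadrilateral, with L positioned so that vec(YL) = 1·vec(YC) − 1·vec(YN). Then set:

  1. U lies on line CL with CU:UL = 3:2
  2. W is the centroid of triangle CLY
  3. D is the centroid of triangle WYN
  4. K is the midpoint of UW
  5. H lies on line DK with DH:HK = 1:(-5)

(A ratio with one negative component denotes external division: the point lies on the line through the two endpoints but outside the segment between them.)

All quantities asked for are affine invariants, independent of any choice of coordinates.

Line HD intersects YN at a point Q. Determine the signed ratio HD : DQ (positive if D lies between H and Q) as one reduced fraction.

Choose coordinates Y = (0, 0), C = (1, 0), N = (0, 1), L = (1, -1).
1. U lies on line CL with CU:UL = 3:2 ⇒ U = (1, -3/5)
2. W is the centroid of triangle CLY ⇒ W = (2/3, -1/3)
3. D is the centroid of triangle WYN ⇒ D = (2/9, 2/9)
4. K is the midpoint of UW ⇒ K = (5/6, -7/15)
5. H lies on line DK with DH:HK = 1:(-5) ⇒ H = (5/72, 71/180)
line HD meets YN at Q = (0, 26/55)
D = H + t·(Q−H) with t = -11/5, so HD:DQ = -11/5:16/5

HD:DQ = -11/16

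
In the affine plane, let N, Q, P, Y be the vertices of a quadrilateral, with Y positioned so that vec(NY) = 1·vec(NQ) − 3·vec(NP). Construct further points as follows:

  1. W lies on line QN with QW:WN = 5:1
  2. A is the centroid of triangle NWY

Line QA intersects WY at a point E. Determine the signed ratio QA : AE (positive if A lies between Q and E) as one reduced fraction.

QA:AE = -16

Set N = (0, 0), Q = (1, 0), P = (0, 1), Y = (1, -3); any affine frame gives the same invariant.
1. W lies on line QN with QW:WN = 5:1 ⇒ W = (1/6, 0)
2. A is the centroid of triangle NWY ⇒ A = (7/18, -1)
line QA meets WY at E = (41/96, -15/16)
A = Q + t·(E−Q) with t = 16/15, so QA:AE = 16/15:-1/15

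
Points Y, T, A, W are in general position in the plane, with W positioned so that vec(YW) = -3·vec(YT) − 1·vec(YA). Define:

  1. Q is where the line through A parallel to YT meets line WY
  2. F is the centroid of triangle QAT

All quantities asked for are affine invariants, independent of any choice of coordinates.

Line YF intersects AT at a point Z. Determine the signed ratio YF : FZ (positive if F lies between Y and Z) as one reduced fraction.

Assign Y = (0, 0), T = (1, 0), A = (0, 1), W = (-3, -1) — the answer is frame-independent, so this choice is without loss of generality.
1. Q is where the line through A parallel to YT meets line WY ⇒ Q = (3, 1)
2. F is the centroid of triangle QAT ⇒ F = (4/3, 2/3)
line YF meets AT at Z = (2/3, 1/3)
F = Y + t·(Z−Y) with t = 2, so YF:FZ = 2:-1

YF:FZ = -2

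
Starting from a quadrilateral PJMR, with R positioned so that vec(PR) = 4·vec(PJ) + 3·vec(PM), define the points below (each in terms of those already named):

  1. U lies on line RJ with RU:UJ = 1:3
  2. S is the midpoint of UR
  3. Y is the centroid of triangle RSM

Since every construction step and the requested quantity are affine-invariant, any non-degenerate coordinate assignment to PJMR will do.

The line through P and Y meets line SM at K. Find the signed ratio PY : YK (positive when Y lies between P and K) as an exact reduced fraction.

PY:YK = -31/2

Assign P = (0, 0), J = (1, 0), M = (0, 1), R = (4, 3) — the answer is frame-independent, so this choice is without loss of generality.
1. U lies on line RJ with RU:UJ = 1:3 ⇒ U = (13/4, 9/4)
2. S is the midpoint of UR ⇒ S = (29/8, 21/8)
3. Y is the centroid of triangle RSM ⇒ Y = (61/24, 53/24)
line PY meets SM at K = (1769/744, 1537/744)
Y = P + t·(K−P) with t = 31/29, so PY:YK = 31/29:-2/29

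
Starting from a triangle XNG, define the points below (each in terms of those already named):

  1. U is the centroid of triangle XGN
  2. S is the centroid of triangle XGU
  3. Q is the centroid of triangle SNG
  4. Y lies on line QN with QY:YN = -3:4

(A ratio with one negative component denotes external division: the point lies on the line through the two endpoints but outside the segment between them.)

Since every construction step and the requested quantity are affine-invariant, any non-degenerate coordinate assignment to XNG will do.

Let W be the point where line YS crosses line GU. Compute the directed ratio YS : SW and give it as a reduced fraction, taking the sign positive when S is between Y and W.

YS:SW = 16/3

Assign X = (0, 0), N = (1, 0), G = (0, 1) — the answer is frame-independent, so this choice is without loss of generality.
1. U is the centroid of triangle XGN ⇒ U = (1/3, 1/3)
2. S is the centroid of triangle XGU ⇒ S = (1/9, 4/9)
3. Q is the centroid of triangle SNG ⇒ Q = (10/27, 13/27)
4. Y lies on line QN with QY:YN = -3:4 ⇒ Y = (-41/27, 52/27)
line YS meets GU at W = (5/12, 1/6)
S = Y + t·(W−Y) with t = 16/19, so YS:SW = 16/19:3/19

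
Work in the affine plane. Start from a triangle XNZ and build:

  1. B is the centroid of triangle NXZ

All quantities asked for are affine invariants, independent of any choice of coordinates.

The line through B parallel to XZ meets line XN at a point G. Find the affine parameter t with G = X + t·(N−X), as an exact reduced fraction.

Set X = (0, 0), N = (1, 0), Z = (0, 1); any affine frame gives the same invariant.
1. B is the centroid of triangle NXZ ⇒ B = (1/3, 1/3)
through B parallel to XZ: direction (0, 1); meets XN at G = (1/3, 0)
G = X + t·(N−X) with t = 1/3

t = 1/3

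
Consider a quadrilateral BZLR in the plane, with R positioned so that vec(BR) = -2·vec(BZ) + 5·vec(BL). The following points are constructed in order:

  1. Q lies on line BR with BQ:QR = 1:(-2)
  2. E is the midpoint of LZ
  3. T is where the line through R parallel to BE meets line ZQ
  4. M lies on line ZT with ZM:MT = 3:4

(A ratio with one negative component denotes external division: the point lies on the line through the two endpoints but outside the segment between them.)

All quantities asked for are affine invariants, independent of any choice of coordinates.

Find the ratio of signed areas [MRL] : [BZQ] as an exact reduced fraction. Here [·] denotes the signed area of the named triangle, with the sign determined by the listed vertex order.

[MRL]:[BZQ] = -38/35

Assign B = (0, 0), Z = (1, 0), L = (0, 1), R = (-2, 5) — the answer is frame-independent, so this choice is without loss of generality.
1. Q lies on line BR with BQ:QR = 1:(-2) ⇒ Q = (2, -5)
2. E is the midpoint of LZ ⇒ E = (1/2, 1/2)
3. T is where the line through R parallel to BE meets line ZQ ⇒ T = (-1/3, 20/3)
4. M lies on line ZT with ZM:MT = 3:4 ⇒ M = (3/7, 20/7)
2·[MRL] = 38/7, 2·[BZQ] = -5
[MRL]:[BZQ] = 38/7:-5 = -38/35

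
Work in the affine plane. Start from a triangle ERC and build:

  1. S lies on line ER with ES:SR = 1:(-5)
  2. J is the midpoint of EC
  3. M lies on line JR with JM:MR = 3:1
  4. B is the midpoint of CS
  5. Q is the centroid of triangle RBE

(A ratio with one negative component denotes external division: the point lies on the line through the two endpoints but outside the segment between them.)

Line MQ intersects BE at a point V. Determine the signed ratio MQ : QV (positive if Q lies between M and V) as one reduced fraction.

MQ:QV = 43/32

Work in coordinates with E = (0, 0), R = (1, 0), C = (0, 1).
1. S lies on line ER with ES:SR = 1:(-5) ⇒ S = (-1/4, 0)
2. J is the midpoint of EC ⇒ J = (0, 1/2)
3. M lies on line JR with JM:MR = 3:1 ⇒ M = (3/4, 1/8)
4. B is the midpoint of CS ⇒ B = (-1/8, 1/2)
5. Q is the centroid of triangle RBE ⇒ Q = (7/24, 1/6)
line MQ meets BE at V = (-17/344, 17/86)
Q = M + t·(V−M) with t = 43/75, so MQ:QV = 43/75:32/75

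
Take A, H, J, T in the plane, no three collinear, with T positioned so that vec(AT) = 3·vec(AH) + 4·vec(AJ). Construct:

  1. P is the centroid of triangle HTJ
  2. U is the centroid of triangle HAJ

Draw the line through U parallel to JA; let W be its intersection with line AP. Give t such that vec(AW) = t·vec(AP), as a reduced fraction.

Choose coordinates A = (0, 0), H = (1, 0), J = (0, 1), T = (3, 4).
1. P is the centroid of triangle HTJ ⇒ P = (4/3, 5/3)
2. U is the centroid of triangle HAJ ⇒ U = (1/3, 1/3)
through U parallel to JA: direction (0, -1); meets AP at W = (1/3, 5/12)
W = A + t·(P−A) with t = 1/4

t = 1/4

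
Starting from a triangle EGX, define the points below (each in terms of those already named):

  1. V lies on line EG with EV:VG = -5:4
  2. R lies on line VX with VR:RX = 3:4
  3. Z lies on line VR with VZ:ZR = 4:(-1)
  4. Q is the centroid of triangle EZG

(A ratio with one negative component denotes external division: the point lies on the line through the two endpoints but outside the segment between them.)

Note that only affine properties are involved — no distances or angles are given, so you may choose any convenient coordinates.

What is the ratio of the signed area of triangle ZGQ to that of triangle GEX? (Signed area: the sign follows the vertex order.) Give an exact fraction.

Choose coordinates E = (0, 0), G = (1, 0), X = (0, 1).
1. V lies on line EG with EV:VG = -5:4 ⇒ V = (5, 0)
2. R lies on line VX with VR:RX = 3:4 ⇒ R = (20/7, 3/7)
3. Z lies on line VR with VZ:ZR = 4:(-1) ⇒ Z = (15/7, 4/7)
4. Q is the centroid of triangle EZG ⇒ Q = (22/21, 4/21)
2·[ZGQ] = -4/21, 2·[GEX] = -1
[ZGQ]:[GEX] = -4/21:-1 = 4/21

[ZGQ]:[GEX] = 4/21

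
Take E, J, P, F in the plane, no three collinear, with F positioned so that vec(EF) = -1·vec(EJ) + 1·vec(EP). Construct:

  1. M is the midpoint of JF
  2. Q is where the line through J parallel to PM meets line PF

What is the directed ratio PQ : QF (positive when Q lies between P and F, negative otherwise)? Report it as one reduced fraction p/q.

PQ:QF = -1/2

Choose coordinates E = (0, 0), J = (1, 0), P = (0, 1), F = (-1, 1).
1. M is the midpoint of JF ⇒ M = (0, 1/2)
2. Q is where the line through J parallel to PM meets line PF ⇒ Q = (1, 1)
Q = P + t·(F−P) with t = -1, so PQ:QF = t:(1−t) = -1:2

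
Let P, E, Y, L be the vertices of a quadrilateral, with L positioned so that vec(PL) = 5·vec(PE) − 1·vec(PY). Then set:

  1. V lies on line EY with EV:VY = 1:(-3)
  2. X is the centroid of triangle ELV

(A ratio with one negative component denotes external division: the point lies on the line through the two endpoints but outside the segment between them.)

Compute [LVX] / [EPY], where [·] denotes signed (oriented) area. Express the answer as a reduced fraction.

[LVX]:[EPY] = 1/2

Assign P = (0, 0), E = (1, 0), Y = (0, 1), L = (5, -1) — the answer is frame-independent, so this choice is without loss of generality.
1. V lies on line EY with EV:VY = 1:(-3) ⇒ V = (3/2, -1/2)
2. X is the centroid of triangle ELV ⇒ X = (5/2, -1/2)
2·[LVX] = -1/2, 2·[EPY] = -1
[LVX]:[EPY] = -1/2:-1 = 1/2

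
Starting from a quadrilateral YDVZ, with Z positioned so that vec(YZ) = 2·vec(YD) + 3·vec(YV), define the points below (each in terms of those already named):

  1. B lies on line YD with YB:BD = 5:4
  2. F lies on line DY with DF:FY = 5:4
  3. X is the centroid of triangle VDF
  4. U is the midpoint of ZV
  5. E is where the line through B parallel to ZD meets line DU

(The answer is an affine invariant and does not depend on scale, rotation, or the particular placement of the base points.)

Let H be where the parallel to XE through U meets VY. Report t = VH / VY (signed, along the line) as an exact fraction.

t = 13/14

Assign Y = (0, 0), D = (1, 0), V = (0, 1), Z = (2, 3) — the answer is frame-independent, so this choice is without loss of generality.
1. B lies on line YD with YB:BD = 5:4 ⇒ B = (5/9, 0)
2. F lies on line DY with DF:FY = 5:4 ⇒ F = (4/9, 0)
3. X is the centroid of triangle VDF ⇒ X = (13/27, 1/3)
4. U is the midpoint of ZV ⇒ U = (1, 2)
5. E is where the line through B parallel to ZD meets line DU ⇒ E = (1, 4/3)
through U parallel to XE: direction (14/27, 1); meets VY at H = (0, 1/14)
H = V + t·(Y−V) with t = 13/14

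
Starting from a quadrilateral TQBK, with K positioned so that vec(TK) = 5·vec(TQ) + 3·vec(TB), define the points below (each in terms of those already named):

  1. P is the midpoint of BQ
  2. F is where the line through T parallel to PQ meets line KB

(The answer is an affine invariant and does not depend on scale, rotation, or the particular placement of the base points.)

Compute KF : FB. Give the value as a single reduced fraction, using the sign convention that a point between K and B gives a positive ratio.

KF:FB = -8

Choose coordinates T = (0, 0), Q = (1, 0), B = (0, 1), K = (5, 3).
1. P is the midpoint of BQ ⇒ P = (1/2, 1/2)
2. F is where the line through T parallel to PQ meets line KB ⇒ F = (-5/7, 5/7)
F = K + t·(B−K) with t = 8/7, so KF:FB = t:(1−t) = 8/7:-1/7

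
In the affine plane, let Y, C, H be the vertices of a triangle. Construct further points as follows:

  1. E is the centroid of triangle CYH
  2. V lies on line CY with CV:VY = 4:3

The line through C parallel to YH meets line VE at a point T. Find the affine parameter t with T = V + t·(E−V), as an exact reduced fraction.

t = -6

Set Y = (0, 0), C = (1, 0), H = (0, 1); any affine frame gives the same invariant.
1. E is the centroid of triangle CYH ⇒ E = (1/3, 1/3)
2. V lies on line CY with CV:VY = 4:3 ⇒ V = (3/7, 0)
through C parallel to YH: direction (0, 1); meets VE at T = (1, -2)
T = V + t·(E−V) with t = -6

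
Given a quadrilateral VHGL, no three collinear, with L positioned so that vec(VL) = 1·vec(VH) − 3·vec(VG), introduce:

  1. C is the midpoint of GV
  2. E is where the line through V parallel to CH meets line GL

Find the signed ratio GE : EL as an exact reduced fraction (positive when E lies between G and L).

Work in coordinates with V = (0, 0), H = (1, 0), G = (0, 1), L = (1, -3).
1. C is the midpoint of GV ⇒ C = (0, 1/2)
2. E is where the line through V parallel to CH meets line GL ⇒ E = (2/7, -1/7)
E = G + t·(L−G) with t = 2/7, so GE:EL = t:(1−t) = 2/7:5/7

GE:EL = 2/5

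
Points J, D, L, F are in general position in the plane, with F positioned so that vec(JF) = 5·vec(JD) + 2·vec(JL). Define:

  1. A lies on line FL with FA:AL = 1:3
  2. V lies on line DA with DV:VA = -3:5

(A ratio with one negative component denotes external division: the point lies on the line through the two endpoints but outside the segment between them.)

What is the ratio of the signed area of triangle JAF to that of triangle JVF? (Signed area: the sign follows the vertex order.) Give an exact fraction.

[JAF]:[JVF] = -2/11

Set J = (0, 0), D = (1, 0), L = (0, 1), F = (5, 2); any affine frame gives the same invariant.
1. A lies on line FL with FA:AL = 1:3 ⇒ A = (15/4, 7/4)
2. V lies on line DA with DV:VA = -3:5 ⇒ V = (-25/8, -21/8)
2·[JAF] = -5/4, 2·[JVF] = 55/8
[JAF]:[JVF] = -5/4:55/8 = -2/11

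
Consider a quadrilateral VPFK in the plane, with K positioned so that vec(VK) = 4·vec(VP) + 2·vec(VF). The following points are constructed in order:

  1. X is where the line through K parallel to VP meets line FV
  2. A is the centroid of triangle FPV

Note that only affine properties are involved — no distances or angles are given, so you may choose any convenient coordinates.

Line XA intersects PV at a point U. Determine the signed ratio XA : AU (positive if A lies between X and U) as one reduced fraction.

Set V = (0, 0), P = (1, 0), F = (0, 1), K = (4, 2); any affine frame gives the same invariant.
1. X is where the line through K parallel to VP meets line FV ⇒ X = (0, 2)
2. A is the centroid of triangle FPV ⇒ A = (1/3, 1/3)
line XA meets PV at U = (2/5, 0)
A = X + t·(U−X) with t = 5/6, so XA:AU = 5/6:1/6

XA:AU = 5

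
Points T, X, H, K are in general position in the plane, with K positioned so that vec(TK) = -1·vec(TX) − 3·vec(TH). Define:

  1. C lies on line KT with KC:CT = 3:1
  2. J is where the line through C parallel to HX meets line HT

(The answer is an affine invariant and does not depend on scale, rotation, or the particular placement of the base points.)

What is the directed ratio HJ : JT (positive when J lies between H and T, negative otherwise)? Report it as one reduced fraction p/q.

HJ:JT = -2

Set T = (0, 0), X = (1, 0), H = (0, 1), K = (-1, -3); any affine frame gives the same invariant.
1. C lies on line KT with KC:CT = 3:1 ⇒ C = (-1/4, -3/4)
2. J is where the line through C parallel to HX meets line HT ⇒ J = (0, -1)
J = H + t·(T−H) with t = 2, so HJ:JT = t:(1−t) = 2:-1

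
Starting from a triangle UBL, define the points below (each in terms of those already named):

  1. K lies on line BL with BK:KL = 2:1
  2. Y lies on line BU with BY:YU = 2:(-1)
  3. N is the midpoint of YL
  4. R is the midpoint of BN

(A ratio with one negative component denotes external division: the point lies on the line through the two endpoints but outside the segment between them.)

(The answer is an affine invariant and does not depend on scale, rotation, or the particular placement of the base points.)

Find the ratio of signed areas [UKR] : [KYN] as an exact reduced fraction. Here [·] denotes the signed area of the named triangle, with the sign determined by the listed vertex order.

[UKR]:[KYN] = 1/4

Choose coordinates U = (0, 0), B = (1, 0), L = (0, 1).
1. K lies on line BL with BK:KL = 2:1 ⇒ K = (1/3, 2/3)
2. Y lies on line BU with BY:YU = 2:(-1) ⇒ Y = (-1, 0)
3. N is the midpoint of YL ⇒ N = (-1/2, 1/2)
4. R is the midpoint of BN ⇒ R = (1/4, 1/4)
2·[UKR] = -1/12, 2·[KYN] = -1/3
[UKR]:[KYN] = -1/12:-1/3 = 1/4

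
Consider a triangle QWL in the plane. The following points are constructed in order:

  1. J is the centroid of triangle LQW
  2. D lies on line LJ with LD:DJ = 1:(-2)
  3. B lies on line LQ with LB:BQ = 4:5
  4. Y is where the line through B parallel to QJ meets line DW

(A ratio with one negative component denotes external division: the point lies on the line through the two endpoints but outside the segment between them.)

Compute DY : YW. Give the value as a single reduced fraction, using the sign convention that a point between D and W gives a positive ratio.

DY:YW = 13/14

Choose coordinates Q = (0, 0), W = (1, 0), L = (0, 1).
1. J is the centroid of triangle LQW ⇒ J = (1/3, 1/3)
2. D lies on line LJ with LD:DJ = 1:(-2) ⇒ D = (-1/3, 5/3)
3. B lies on line LQ with LB:BQ = 4:5 ⇒ B = (0, 5/9)
4. Y is where the line through B parallel to QJ meets line DW ⇒ Y = (25/81, 70/81)
Y = D + t·(W−D) with t = 13/27, so DY:YW = t:(1−t) = 13/27:14/27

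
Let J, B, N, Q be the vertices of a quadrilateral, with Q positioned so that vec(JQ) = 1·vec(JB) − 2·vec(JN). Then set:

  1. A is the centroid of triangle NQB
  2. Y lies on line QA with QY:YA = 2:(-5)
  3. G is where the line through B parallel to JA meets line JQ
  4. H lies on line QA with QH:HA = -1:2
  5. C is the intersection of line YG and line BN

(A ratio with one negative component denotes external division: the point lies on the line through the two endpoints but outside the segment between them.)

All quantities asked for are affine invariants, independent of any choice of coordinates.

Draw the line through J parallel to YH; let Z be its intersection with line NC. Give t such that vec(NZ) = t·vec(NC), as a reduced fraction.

t = 5/16

Choose coordinates J = (0, 0), B = (1, 0), N = (0, 1), Q = (1, -2).
1. A is the centroid of triangle NQB ⇒ A = (2/3, -1/3)
2. Y lies on line QA with QY:YA = 2:(-5) ⇒ Y = (11/9, -28/9)
3. G is where the line through B parallel to JA meets line JQ ⇒ G = (-1/3, 2/3)
4. H lies on line QA with QH:HA = -1:2 ⇒ H = (4/3, -11/3)
5. C is the intersection of line YG and line BN ⇒ C = (-4/5, 9/5)
through J parallel to YH: direction (1/9, -5/9); meets NC at Z = (-1/4, 5/4)
Z = N + t·(C−N) with t = 5/16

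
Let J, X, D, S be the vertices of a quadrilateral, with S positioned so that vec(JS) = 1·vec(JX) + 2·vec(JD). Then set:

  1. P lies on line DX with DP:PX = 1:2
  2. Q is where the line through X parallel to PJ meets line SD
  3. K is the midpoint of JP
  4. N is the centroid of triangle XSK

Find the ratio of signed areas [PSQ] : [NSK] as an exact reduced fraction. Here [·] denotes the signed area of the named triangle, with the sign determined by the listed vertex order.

Work in coordinates with J = (0, 0), X = (1, 0), D = (0, 1), S = (1, 2).
1. P lies on line DX with DP:PX = 1:2 ⇒ P = (1/3, 2/3)
2. Q is where the line through X parallel to PJ meets line SD ⇒ Q = (3, 4)
3. K is the midpoint of JP ⇒ K = (1/6, 1/3)
4. N is the centroid of triangle XSK ⇒ N = (13/18, 7/9)
2·[PSQ] = -4/3, 2·[NSK] = 5/9
[PSQ]:[NSK] = -4/3:5/9 = -12/5

[PSQ]:[NSK] = -12/5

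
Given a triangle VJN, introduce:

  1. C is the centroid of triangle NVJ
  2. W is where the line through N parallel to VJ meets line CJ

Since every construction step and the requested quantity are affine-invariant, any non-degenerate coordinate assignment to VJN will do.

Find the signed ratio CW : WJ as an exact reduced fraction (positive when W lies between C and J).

Set V = (0, 0), J = (1, 0), N = (0, 1); any affine frame gives the same invariant.
1. C is the centroid of triangle NVJ ⇒ C = (1/3, 1/3)
2. W is where the line through N parallel to VJ meets line CJ ⇒ W = (-1, 1)
W = C + t·(J−C) with t = -2, so CW:WJ = t:(1−t) = -2:3

CW:WJ = -2/3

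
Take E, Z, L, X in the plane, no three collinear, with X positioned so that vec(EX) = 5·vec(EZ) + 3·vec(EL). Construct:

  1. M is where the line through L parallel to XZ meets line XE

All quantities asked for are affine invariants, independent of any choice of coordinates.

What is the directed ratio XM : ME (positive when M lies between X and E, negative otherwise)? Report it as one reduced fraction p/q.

Work in coordinates with E = (0, 0), Z = (1, 0), L = (0, 1), X = (5, 3).
1. M is where the line through L parallel to XZ meets line XE ⇒ M = (-20/3, -4)
M = X + t·(E−X) with t = 7/3, so XM:ME = t:(1−t) = 7/3:-4/3

XM:ME = -7/4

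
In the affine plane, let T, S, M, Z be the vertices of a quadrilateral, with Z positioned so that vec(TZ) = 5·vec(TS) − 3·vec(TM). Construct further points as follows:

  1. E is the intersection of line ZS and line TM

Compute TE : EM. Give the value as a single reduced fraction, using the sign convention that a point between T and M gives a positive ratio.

TE:EM = 3

Set T = (0, 0), S = (1, 0), M = (0, 1), Z = (5, -3); any affine frame gives the same invariant.
1. E is the intersection of line ZS and line TM ⇒ E = (0, 3/4)
E = T + t·(M−T) with t = 3/4, so TE:EM = t:(1−t) = 3/4:1/4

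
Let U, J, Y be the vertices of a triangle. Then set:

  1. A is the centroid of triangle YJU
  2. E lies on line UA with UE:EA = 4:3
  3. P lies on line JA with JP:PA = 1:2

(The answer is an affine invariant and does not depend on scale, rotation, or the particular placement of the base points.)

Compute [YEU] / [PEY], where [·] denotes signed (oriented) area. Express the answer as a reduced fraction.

Assign U = (0, 0), J = (1, 0), Y = (0, 1) — the answer is frame-independent, so this choice is without loss of generality.
1. A is the centroid of triangle YJU ⇒ A = (1/3, 1/3)
2. E lies on line UA with UE:EA = 4:3 ⇒ E = (4/21, 4/21)
3. P lies on line JA with JP:PA = 1:2 ⇒ P = (7/9, 1/9)
2·[YEU] = -4/21, 2·[PEY] = -29/63
[YEU]:[PEY] = -4/21:-29/63 = 12/29

[YEU]:[PEY] = 12/29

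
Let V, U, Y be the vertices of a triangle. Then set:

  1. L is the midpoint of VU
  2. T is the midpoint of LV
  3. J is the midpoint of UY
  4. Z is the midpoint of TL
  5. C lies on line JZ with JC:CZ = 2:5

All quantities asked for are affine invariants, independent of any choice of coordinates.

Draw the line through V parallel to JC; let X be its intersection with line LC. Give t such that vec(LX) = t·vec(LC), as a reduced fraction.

t = 4

Set V = (0, 0), U = (1, 0), Y = (0, 1); any affine frame gives the same invariant.
1. L is the midpoint of VU ⇒ L = (1/2, 0)
2. T is the midpoint of LV ⇒ T = (1/4, 0)
3. J is the midpoint of UY ⇒ J = (1/2, 1/2)
4. Z is the midpoint of TL ⇒ Z = (3/8, 0)
5. C lies on line JZ with JC:CZ = 2:5 ⇒ C = (13/28, 5/14)
through V parallel to JC: direction (-1/28, -1/7); meets LC at X = (5/14, 10/7)
X = L + t·(C−L) with t = 4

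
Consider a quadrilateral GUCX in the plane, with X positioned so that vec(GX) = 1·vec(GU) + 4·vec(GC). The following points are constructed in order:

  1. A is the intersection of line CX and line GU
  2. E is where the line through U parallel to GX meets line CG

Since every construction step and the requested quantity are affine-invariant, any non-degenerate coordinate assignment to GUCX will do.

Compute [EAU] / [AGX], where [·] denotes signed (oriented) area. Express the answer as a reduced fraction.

Set G = (0, 0), U = (1, 0), C = (0, 1), X = (1, 4); any affine frame gives the same invariant.
1. A is the intersection of line CX and line GU ⇒ A = (-1/3, 0)
2. E is where the line through U parallel to GX meets line CG ⇒ E = (0, -4)
2·[EAU] = -16/3, 2·[AGX] = 4/3
[EAU]:[AGX] = -16/3:4/3 = -4

[EAU]:[AGX] = -4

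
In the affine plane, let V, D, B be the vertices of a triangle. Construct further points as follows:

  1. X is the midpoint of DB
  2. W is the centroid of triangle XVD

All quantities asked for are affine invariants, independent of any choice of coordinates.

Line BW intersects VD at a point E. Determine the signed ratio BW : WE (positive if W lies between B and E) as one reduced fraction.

Set V = (0, 0), D = (1, 0), B = (0, 1); any affine frame gives the same invariant.
1. X is the midpoint of DB ⇒ X = (1/2, 1/2)
2. W is the centroid of triangle XVD ⇒ W = (1/2, 1/6)
line BW meets VD at E = (3/5, 0)
W = B + t·(E−B) with t = 5/6, so BW:WE = 5/6:1/6

BW:WE = 5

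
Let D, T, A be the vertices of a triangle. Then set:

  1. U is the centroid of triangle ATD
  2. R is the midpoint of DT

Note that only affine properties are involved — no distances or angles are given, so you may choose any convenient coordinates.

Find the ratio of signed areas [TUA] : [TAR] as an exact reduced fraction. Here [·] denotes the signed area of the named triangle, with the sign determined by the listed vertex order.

Set D = (0, 0), T = (1, 0), A = (0, 1); any affine frame gives the same invariant.
1. U is the centroid of triangle ATD ⇒ U = (1/3, 1/3)
2. R is the midpoint of DT ⇒ R = (1/2, 0)
2·[TUA] = -1/3, 2·[TAR] = 1/2
[TUA]:[TAR] = -1/3:1/2 = -2/3

[TUA]:[TAR] = -2/3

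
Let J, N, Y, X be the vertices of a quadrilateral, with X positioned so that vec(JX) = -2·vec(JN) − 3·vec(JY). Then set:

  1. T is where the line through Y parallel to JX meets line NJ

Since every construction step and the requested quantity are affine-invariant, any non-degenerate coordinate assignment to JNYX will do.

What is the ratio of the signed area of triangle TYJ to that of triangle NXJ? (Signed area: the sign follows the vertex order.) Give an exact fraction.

Set J = (0, 0), N = (1, 0), Y = (0, 1), X = (-2, -3); any affine frame gives the same invariant.
1. T is where the line through Y parallel to JX meets line NJ ⇒ T = (-2/3, 0)
2·[TYJ] = -2/3, 2·[NXJ] = -3
[TYJ]:[NXJ] = -2/3:-3 = 2/9

[TYJ]:[NXJ] = 2/9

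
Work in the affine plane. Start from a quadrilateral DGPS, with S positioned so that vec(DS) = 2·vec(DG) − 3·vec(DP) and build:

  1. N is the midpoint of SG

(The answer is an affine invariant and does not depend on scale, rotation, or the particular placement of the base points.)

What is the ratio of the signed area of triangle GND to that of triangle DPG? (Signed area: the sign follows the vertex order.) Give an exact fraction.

Assign D = (0, 0), G = (1, 0), P = (0, 1), S = (2, -3) — the answer is frame-independent, so this choice is without loss of generality.
1. N is the midpoint of SG ⇒ N = (3/2, -3/2)
2·[GND] = -3/2, 2·[DPG] = -1
[GND]:[DPG] = -3/2:-1 = 3/2

[GND]:[DPG] = 3/2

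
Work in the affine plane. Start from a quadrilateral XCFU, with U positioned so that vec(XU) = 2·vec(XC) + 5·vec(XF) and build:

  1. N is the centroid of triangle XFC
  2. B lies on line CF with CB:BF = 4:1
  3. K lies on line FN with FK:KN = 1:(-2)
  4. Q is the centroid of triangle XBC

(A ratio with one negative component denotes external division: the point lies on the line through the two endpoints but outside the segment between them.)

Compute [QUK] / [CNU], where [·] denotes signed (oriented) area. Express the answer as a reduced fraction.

[QUK]:[CNU] = -257/165

Choose coordinates X = (0, 0), C = (1, 0), F = (0, 1), U = (2, 5).
1. N is the centroid of triangle XFC ⇒ N = (1/3, 1/3)
2. B lies on line CF with CB:BF = 4:1 ⇒ B = (1/5, 4/5)
3. K lies on line FN with FK:KN = 1:(-2) ⇒ K = (-1/3, 5/3)
4. Q is the centroid of triangle XBC ⇒ Q = (2/5, 4/15)
2·[QUK] = 257/45, 2·[CNU] = -11/3
[QUK]:[CNU] = 257/45:-11/3 = -257/165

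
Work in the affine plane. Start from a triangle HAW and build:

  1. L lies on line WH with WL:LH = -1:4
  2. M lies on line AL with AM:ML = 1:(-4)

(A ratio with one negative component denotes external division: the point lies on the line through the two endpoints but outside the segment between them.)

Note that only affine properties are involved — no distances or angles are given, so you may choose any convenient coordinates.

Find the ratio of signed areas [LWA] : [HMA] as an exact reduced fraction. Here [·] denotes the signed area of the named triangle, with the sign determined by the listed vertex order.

Choose coordinates H = (0, 0), A = (1, 0), W = (0, 1).
1. L lies on line WH with WL:LH = -1:4 ⇒ L = (0, 4/3)
2. M lies on line AL with AM:ML = 1:(-4) ⇒ M = (4/3, -4/9)
2·[LWA] = 1/3, 2·[HMA] = 4/9
[LWA]:[HMA] = 1/3:4/9 = 3/4

[LWA]:[HMA] = 3/4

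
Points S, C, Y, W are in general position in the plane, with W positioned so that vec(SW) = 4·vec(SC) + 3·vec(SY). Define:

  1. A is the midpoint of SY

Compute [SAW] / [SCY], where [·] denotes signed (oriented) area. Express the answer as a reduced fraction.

[SAW]:[SCY] = -2

Assign S = (0, 0), C = (1, 0), Y = (0, 1), W = (4, 3) — the answer is frame-independent, so this choice is without loss of generality.
1. A is the midpoint of SY ⇒ A = (0, 1/2)
2·[SAW] = -2, 2·[SCY] = 1
[SAW]:[SCY] = -2:1 = -2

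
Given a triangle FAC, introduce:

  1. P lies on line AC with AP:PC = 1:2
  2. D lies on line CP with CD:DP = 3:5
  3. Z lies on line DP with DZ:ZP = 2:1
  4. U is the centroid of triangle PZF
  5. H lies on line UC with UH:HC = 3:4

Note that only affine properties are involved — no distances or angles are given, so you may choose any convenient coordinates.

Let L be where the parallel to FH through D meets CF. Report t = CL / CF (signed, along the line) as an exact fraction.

Set F = (0, 0), A = (1, 0), C = (0, 1); any affine frame gives the same invariant.
1. P lies on line AC with AP:PC = 1:2 ⇒ P = (2/3, 1/3)
2. D lies on line CP with CD:DP = 3:5 ⇒ D = (1/4, 3/4)
3. Z lies on line DP with DZ:ZP = 2:1 ⇒ Z = (19/36, 17/36)
4. U is the centroid of triangle PZF ⇒ U = (43/108, 29/108)
5. H lies on line UC with UH:HC = 3:4 ⇒ H = (43/189, 110/189)
through D parallel to FH: direction (43/189, 110/189); meets CF at L = (0, 19/172)
L = C + t·(F−C) with t = 153/172

t = 153/172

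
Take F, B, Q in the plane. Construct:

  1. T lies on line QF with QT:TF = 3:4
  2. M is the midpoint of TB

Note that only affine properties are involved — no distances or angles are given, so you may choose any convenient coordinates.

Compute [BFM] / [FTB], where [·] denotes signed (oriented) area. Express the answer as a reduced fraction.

[BFM]:[FTB] = 1/2

Set F = (0, 0), B = (1, 0), Q = (0, 1); any affine frame gives the same invariant.
1. T lies on line QF with QT:TF = 3:4 ⇒ T = (0, 4/7)
2. M is the midpoint of TB ⇒ M = (1/2, 2/7)
2·[BFM] = -2/7, 2·[FTB] = -4/7
[BFM]:[FTB] = -2/7:-4/7 = 1/2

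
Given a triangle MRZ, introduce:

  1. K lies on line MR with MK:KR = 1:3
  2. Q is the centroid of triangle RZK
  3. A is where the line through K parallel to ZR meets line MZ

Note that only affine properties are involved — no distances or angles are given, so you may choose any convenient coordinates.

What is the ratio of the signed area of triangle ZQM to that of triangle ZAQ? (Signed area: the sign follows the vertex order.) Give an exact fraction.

[ZQM]:[ZAQ] = -4/3

Set M = (0, 0), R = (1, 0), Z = (0, 1); any affine frame gives the same invariant.
1. K lies on line MR with MK:KR = 1:3 ⇒ K = (1/4, 0)
2. Q is the centroid of triangle RZK ⇒ Q = (5/12, 1/3)
3. A is where the line through K parallel to ZR meets line MZ ⇒ A = (0, 1/4)
2·[ZQM] = -5/12, 2·[ZAQ] = 5/16
[ZQM]:[ZAQ] = -5/12:5/16 = -4/3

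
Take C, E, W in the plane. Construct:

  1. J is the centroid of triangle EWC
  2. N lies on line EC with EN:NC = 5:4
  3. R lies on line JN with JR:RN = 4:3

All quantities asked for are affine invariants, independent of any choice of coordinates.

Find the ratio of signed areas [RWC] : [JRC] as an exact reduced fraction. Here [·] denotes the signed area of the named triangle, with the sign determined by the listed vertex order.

[RWC]:[JRC] = -75/16

Assign C = (0, 0), E = (1, 0), W = (0, 1) — the answer is frame-independent, so this choice is without loss of generality.
1. J is the centroid of triangle EWC ⇒ J = (1/3, 1/3)
2. N lies on line EC with EN:NC = 5:4 ⇒ N = (4/9, 0)
3. R lies on line JN with JR:RN = 4:3 ⇒ R = (25/63, 1/7)
2·[RWC] = 25/63, 2·[JRC] = -16/189
[RWC]:[JRC] = 25/63:-16/189 = -75/16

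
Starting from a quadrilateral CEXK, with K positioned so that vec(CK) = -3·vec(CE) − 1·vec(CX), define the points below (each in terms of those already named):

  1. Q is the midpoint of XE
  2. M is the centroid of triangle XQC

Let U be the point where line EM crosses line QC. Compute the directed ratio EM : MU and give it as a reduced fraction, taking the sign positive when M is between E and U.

EM:MU = -4

Set C = (0, 0), E = (1, 0), X = (0, 1), K = (-3, -1); any affine frame gives the same invariant.
1. Q is the midpoint of XE ⇒ Q = (1/2, 1/2)
2. M is the centroid of triangle XQC ⇒ M = (1/6, 1/2)
line EM meets QC at U = (3/8, 3/8)
M = E + t·(U−E) with t = 4/3, so EM:MU = 4/3:-1/3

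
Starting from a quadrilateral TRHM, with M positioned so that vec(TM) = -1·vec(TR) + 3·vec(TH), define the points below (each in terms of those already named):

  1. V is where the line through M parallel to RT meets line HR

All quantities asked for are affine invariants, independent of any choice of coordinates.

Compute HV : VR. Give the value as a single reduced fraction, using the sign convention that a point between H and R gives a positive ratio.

Set T = (0, 0), R = (1, 0), H = (0, 1), M = (-1, 3); any affine frame gives the same invariant.
1. V is where the line through M parallel to RT meets line HR ⇒ V = (-2, 3)
V = H + t·(R−H) with t = -2, so HV:VR = t:(1−t) = -2:3

HV:VR = -2/3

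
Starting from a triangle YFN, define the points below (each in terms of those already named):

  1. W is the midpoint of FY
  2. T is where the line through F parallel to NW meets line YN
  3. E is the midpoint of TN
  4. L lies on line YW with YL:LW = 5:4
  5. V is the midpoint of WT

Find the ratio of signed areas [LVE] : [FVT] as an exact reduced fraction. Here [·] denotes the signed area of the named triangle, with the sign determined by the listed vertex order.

[LVE]:[FVT] = -17/36

Assign Y = (0, 0), F = (1, 0), N = (0, 1) — the answer is frame-independent, so this choice is without loss of generality.
1. W is the midpoint of FY ⇒ W = (1/2, 0)
2. T is where the line through F parallel to NW meets line YN ⇒ T = (0, 2)
3. E is the midpoint of TN ⇒ E = (0, 3/2)
4. L lies on line YW with YL:LW = 5:4 ⇒ L = (5/18, 0)
5. V is the midpoint of WT ⇒ V = (1/4, 1)
2·[LVE] = 17/72, 2·[FVT] = -1/2
[LVE]:[FVT] = 17/72:-1/2 = -17/36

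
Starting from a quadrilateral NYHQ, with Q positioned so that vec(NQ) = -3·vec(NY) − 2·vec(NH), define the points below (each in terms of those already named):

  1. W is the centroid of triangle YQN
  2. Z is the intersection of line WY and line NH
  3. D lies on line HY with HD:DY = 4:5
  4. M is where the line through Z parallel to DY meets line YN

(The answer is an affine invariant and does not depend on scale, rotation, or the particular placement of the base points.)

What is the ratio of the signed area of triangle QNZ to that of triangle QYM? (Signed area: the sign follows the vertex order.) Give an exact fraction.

[QNZ]:[QYM] = -3/7

Work in coordinates with N = (0, 0), Y = (1, 0), H = (0, 1), Q = (-3, -2).
1. W is the centroid of triangle YQN ⇒ W = (-2/3, -2/3)
2. Z is the intersection of line WY and line NH ⇒ Z = (0, -2/5)
3. D lies on line HY with HD:DY = 4:5 ⇒ D = (4/9, 5/9)
4. M is where the line through Z parallel to DY meets line YN ⇒ M = (-2/5, 0)
2·[QNZ] = -6/5, 2·[QYM] = 14/5
[QNZ]:[QYM] = -6/5:14/5 = -3/7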